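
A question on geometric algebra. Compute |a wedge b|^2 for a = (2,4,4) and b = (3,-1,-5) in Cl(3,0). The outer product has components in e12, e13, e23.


a wedge b = (a1*b2 - a2*b1)*e12 + (a1*b3 - a3*b1)*e13 + (a2*b3 - a3*b2)*e23
e12 coeff: 2*(-1) - 4*3 = -2 - 12 = -14
e13 coeff: 2*(-5) - 4*3 = -10 - 12 = -22
e23 coeff: 4*(-5) - 4*(-1) = -20 - (-4) = -16
|a wedge b|^2 = (-14)^2 + (-22)^2 + (-16)^2
= 196 + 484 + 256
= 936


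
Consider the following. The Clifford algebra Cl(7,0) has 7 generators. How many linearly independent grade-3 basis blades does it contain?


Number of grade-k basis blades in Cl(p,q) with n = p + q is C(n, k).
n = 7 + 0 = 7
C(7, 3) = 7! / (3! * 4!)
= 5040 / (6 * 24)
= 35


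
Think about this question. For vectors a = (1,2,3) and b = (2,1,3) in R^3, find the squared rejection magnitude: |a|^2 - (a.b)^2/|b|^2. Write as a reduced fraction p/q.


|a|^2 = 1^2 + 2^2 + 3^2 = 14
|b|^2 = 2^2 + 1^2 + 3^2 = 14
a . b = 1*2 + 2*1 + 3*3 = 13
(a.b)^2 = 13^2 = 169
|rej|^2 = 14 - 169/14
= (196 - 169)/14
= 27/14
In lowest terms: 27/14


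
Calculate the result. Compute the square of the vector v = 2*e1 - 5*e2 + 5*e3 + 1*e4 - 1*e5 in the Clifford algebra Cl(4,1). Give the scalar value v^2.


v^2 = sum of c_i^2 * e_i^2
Positive signature terms (e_i^2 = +1): 2^2 + (-5)^2 + 5^2 + 1^2 = 55
Negative signature terms (e_j^2 = -1): (-1)^2 = 1
v^2 = 55 - 1 = 54


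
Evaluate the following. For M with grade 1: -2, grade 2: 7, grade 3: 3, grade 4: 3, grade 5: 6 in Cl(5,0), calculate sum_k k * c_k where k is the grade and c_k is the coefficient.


Grade-weighted sum = sum of grade_k * coefficient_k
1*(-2) = -2
2*7 = 14
3*3 = 9
4*3 = 12
5*6 = 30
Total = -2 + 14 + 9 + 12 + 30 = 63


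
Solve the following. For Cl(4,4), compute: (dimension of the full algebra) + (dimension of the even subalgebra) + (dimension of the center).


n = 4 + 4 = 8
Total dim = 2^8 = 256
Even subalgebra dim = 2^7 = 128
n is even, so center dim = 1
Sum = 256 + 128 + 1 = 385


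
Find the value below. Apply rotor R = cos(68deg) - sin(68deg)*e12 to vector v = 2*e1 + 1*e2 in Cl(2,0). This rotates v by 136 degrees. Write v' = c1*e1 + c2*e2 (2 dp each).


Rotor R = cos(68deg) - sin(68deg)*e12
Rotation angle theta = 2 * 68 = 136 degrees
v' = R*v*~R rotates v by theta.
cos(136deg) = -0.7193, sin(136deg) = 0.6947
v'_1 = 2*cos(136deg) - 1*sin(136deg)
= 2*(-0.7193) - 1*0.6947
= -2.13
v'_2 = 2*sin(136deg) + 1*cos(136deg)
= 2*0.6947 + 1*(-0.7193)
= 0.67
v' = -2.13*e1 + 0.67*e2


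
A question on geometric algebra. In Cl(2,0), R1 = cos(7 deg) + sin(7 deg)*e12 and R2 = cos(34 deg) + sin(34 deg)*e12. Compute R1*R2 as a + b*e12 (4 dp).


Same-plane rotors commute and their half-angles add:
R1*R2 = cos(a1 + a2) + sin(a1 + a2)*e12.
a1 + a2 = 7 + 34 = 41 deg
cos(41 deg) = 0.7547
sin(41 deg) = 0.6561
R1*R2 = 0.7547 + 0.6561*e12


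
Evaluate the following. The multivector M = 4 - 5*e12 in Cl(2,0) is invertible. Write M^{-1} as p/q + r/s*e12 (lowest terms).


M = 4 - 5*e12, where e12^2 = -1.
Since M commutes with its reverse ~M = a - b*e12, M * ~M = a^2 - b^2*e12^2 = a^2 + b^2.
So M^{-1} = ~M / (a^2 + b^2) = (a - b*e12)/(a^2 + b^2).
a^2 + b^2 = 16 + 25 = 41
Scalar part = 4/41 = 4/41
Bivector coeff = 5/41 = 5/41
M^{-1} = 4/41 + 5/41*e12


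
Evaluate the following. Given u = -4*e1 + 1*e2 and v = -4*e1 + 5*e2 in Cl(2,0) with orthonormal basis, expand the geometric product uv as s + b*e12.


Expand: (-4*e1 + 1*e2)(-4*e1 + 5*e2)
= (-4)*(-4)*e1e1 + (-4)*5*e1e2 + 1*(-4)*e2e1 + 1*5*e2e2
Using e1^2 = e2^2 = 1, e2e1 = -e1e2:
Scalar part s = (-4)*(-4) + 1*5 = 16 + 5 = 21
Bivector part b = (-4)*5 - 1*(-4) = -20 - (-4) = -16
uv = 21 - 16*e12


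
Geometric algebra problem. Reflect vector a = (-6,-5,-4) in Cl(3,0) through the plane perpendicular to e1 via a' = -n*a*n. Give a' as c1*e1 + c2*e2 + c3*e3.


Reflection formula: a' = -n*a*n, with n = e1 (unit vector, n^2 = 1).
For reflection through hyperplane perp to e1:
The component along e1 flips sign, others stay.
a = (-6, -5, -4)
a' = (6, -5, -4)
a' = 6*e1 - 5*e2 - 4*e3


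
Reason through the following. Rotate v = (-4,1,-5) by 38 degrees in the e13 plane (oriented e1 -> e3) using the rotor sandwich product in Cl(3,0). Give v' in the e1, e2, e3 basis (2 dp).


Rotor R = cos(19deg) - sin(19deg)*e13
Rotation angle theta = 2 * 19 = 38 degrees in the e13 plane (e1 -> e3).
The component perpendicular to the plane (e2) is invariant: v'_2 = v2 = 1.00
cos(38deg) = 0.7880, sin(38deg) = 0.6157
v'_1 = v1*cos(theta) - v3*sin(theta) = -4*0.7880 - (-5)*0.6157 = -0.07
v'_3 = v1*sin(theta) + v3*cos(theta) = -4*0.6157 + (-5)*0.7880 = -6.40
v' = -0.07*e1 + 1.00*e2 - 6.40*e3


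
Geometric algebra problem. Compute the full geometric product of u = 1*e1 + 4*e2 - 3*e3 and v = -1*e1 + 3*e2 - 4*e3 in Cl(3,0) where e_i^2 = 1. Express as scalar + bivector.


In Cl(3,0): e_i^2 = 1, e_ie_j = -e_je_i for i != j.
Scalar part = u . v = 1*(-1) + 4*3 + (-3)*(-4)
= -1 + 12 + 12 = 23
e12 coeff = 1*3 - 4*(-1) = 3 - (-4) = 7
e13 coeff = 1*(-4) - (-3)*(-1) = -4 - 3 = -7
e23 coeff = 4*(-4) - (-3)*3 = -16 - (-9) = -7
uv = 23 + 7*e12 - 7*e13 - 7*e23


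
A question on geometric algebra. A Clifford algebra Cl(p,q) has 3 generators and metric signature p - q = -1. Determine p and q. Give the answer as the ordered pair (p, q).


We need p + q = 3 and p - q = -1.
Adding: 2p = 3 + (-1) = 2, so p = 1.
Then q = 3 - 1 = 2.
(p, q) = (1, 2)


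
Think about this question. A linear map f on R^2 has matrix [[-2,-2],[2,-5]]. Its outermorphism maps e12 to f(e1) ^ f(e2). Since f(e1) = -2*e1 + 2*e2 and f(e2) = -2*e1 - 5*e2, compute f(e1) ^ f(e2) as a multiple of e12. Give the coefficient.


The outermorphism of a linear map f sends e1^e2 to f(e1)^f(e2).
f(e1) = -2*e1 + 2*e2
f(e2) = -2*e1 - 5*e2
f(e1) ^ f(e2) = (-2*e1 + 2*e2) ^ (-2*e1 - 5*e2)
= (-2)*(-5)*e12 + 2*(-2)*e21
= (10 - (-4))*e12
= 14*e12
Coefficient = 14


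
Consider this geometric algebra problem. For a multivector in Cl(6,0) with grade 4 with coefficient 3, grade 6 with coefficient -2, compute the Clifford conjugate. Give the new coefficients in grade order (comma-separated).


Clifford conjugate sign for grade k: (-1)^(k(k+1)/2)
Grade 4: (-1)^(4*5/2) = (-1)^10 = 1, coeff 3 -> 3
Grade 6: (-1)^(6*7/2) = (-1)^21 = -1, coeff -2 -> 2
Conjugated coefficients: 3, 2


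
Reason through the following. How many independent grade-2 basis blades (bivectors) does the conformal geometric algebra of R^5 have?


The conformal model of R^5 uses Cl(6,1) with m = 5 + 2 = 7 generators.
Number of grade-2 blades = C(m, 2) = C(7, 2)
= 7*6/2 = 21


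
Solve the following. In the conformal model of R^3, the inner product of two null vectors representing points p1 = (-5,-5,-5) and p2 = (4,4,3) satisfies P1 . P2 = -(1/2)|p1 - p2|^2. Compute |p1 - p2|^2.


p1 - p2 = (-9, -9, -8)
|p1 - p2|^2 = (-9)^2 + (-9)^2 + (-8)^2
= 81 + 81 + 64
= 226


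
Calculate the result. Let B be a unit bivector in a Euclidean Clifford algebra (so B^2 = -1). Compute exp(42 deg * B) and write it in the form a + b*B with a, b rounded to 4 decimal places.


For a unit bivector B with B^2 = -1, the exponential series gives
e^(theta*B) = cos(theta) + sin(theta)*B (the GA analogue of Euler's formula).
theta = 42 degrees = 0.733038 rad
cos(42 deg) = 0.7431
sin(42 deg) = 0.6691
exp(theta*B) = 0.7431 + 0.6691*B


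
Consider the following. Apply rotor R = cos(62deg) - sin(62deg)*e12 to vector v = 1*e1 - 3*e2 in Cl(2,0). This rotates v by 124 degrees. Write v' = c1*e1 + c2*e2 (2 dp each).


Rotor R = cos(62deg) - sin(62deg)*e12
Rotation angle theta = 2 * 62 = 124 degrees
v' = R*v*~R rotates v by theta.
cos(124deg) = -0.5592, sin(124deg) = 0.8290
v'_1 = 1*cos(124deg) - (-3)*sin(124deg)
= 1*(-0.5592) - (-3)*0.8290
= 1.93
v'_2 = 1*sin(124deg) + (-3)*cos(124deg)
= 1*0.8290 + (-3)*(-0.5592)
= 2.51
v' = 1.93*e1 + 2.51*e2


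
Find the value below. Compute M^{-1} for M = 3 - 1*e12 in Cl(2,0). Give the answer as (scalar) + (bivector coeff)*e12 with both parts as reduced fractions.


M = 3 - 1*e12, where e12^2 = -1.
Since M commutes with its reverse ~M = a - b*e12, M * ~M = a^2 - b^2*e12^2 = a^2 + b^2.
So M^{-1} = ~M / (a^2 + b^2) = (a - b*e12)/(a^2 + b^2).
a^2 + b^2 = 9 + 1 = 10
Scalar part = 3/10 = 3/10
Bivector coeff = 1/10 = 1/10
M^{-1} = 3/10 + 1/10*e12


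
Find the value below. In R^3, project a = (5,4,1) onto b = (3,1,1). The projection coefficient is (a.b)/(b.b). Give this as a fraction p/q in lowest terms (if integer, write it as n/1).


Projection coefficient = (a . b) / (b . b)
a . b = 5*3 + 4*1 + 1*1
= 15 + 4 + 1 = 20
b . b = 3^2 + 1^2 + 1^2
= 9 + 1 + 1 = 11
Coefficient = 20/11
In lowest terms: 20/11


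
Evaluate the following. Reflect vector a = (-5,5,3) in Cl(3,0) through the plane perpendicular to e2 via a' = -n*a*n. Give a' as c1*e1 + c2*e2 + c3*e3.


Reflection formula: a' = -n*a*n, with n = e2 (unit vector, n^2 = 1).
For reflection through hyperplane perp to e2:
The component along e2 flips sign, others stay.
a = (-5, 5, 3)
a' = (-5, -5, 3)
a' = -5*e1 - 5*e2 + 3*e3


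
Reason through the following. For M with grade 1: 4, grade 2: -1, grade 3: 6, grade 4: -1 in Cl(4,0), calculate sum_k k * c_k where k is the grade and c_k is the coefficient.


Grade-weighted sum = sum of grade_k * coefficient_k
1*4 = 4
2*(-1) = -2
3*6 = 18
4*(-1) = -4
Total = 4 + (-2) + 18 + (-4) = 16


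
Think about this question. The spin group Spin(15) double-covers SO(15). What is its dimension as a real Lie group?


Spin(n) double-covers SO(n); both have Lie algebra so(n) of dimension n(n-1)/2.
n = 15
n(n-1) = 15 * 14 = 210
dim Spin(15) = 210/2 = 105


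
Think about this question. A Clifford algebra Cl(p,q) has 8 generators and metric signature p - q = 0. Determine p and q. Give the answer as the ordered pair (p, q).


We need p + q = 8 and p - q = 0.
Adding: 2p = 8 + 0 = 8, so p = 4.
Then q = 8 - 4 = 4.
(p, q) = (4, 4)


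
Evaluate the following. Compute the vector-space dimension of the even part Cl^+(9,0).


Even subalgebra dimension = 2^(n-1)
n = 9 + 0 = 9
2^(9 - 1) = 2^8 = 256
Verification: sum of C(9,k) for even k = 1 + 36 + 126 + 84 + 9 = 256
Result = 256


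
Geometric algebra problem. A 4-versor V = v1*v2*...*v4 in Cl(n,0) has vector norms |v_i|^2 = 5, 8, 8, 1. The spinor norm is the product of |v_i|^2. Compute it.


Spinor norm N(V) = |v1|^2 * |v2|^2 * ... * |v4|^2
= 5 * 8 * 8 * 1
Running product: 5, 40, 320, 320
N(V) = 320


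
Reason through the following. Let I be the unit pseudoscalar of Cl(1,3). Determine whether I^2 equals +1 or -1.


The pseudoscalar I = e1...e_n (product of all n generators) of Cl(p,q) satisfies I^2 = (-1)^(q + n(n-1)/2).
p = 1, q = 3, n = p + q = 4
n(n-1)/2 = 4 * 3 / 2 = 6
Exponent = q + n(n-1)/2 = 3 + 6 = 9
I^2 = (-1)^9 = -1


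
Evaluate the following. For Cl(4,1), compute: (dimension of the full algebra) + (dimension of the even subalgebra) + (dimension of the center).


n = 4 + 1 = 5
Total dim = 2^5 = 32
Even subalgebra dim = 2^4 = 16
n is odd, so center dim = 2
Sum = 32 + 16 + 2 = 50


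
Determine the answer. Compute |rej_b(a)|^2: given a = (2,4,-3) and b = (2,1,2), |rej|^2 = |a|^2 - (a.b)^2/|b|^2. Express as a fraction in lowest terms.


|a|^2 = 2^2 + 4^2 + (-3)^2 = 29
|b|^2 = 2^2 + 1^2 + 2^2 = 9
a . b = 2*2 + 4*1 + (-3)*2 = 2
(a.b)^2 = 2^2 = 4
|rej|^2 = 29 - 4/9
= (261 - 4)/9
= 257/9
In lowest terms: 257/9


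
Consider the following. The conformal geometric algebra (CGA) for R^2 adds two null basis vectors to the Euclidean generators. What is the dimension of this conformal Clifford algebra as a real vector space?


The conformal model of R^2 uses Cl(3,1): the 2 Euclidean generators plus two extra orthogonal generators e+ (e+^2 = +1) and e- (e-^2 = -1), from which the null vectors e0, einf are built.
Number of generators m = 2 + 2 = 4.
dim Cl(p,q) = 2^m = 2^4 = 16


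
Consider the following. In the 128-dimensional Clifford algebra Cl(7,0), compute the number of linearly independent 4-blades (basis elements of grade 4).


Number of grade-k basis blades in Cl(p,q) with n = p + q is C(n, k).
n = 7 + 0 = 7
C(7, 4) = 7! / (4! * 3!)
= 5040 / (24 * 6)
= 35


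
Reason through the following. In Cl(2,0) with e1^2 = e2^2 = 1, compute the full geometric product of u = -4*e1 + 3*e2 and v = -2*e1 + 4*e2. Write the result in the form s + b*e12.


Expand: (-4*e1 + 3*e2)(-2*e1 + 4*e2)
= (-4)*(-2)*e1e1 + (-4)*4*e1e2 + 3*(-2)*e2e1 + 3*4*e2e2
Using e1^2 = e2^2 = 1, e2e1 = -e1e2:
Scalar part s = (-4)*(-2) + 3*4 = 8 + 12 = 20
Bivector part b = (-4)*4 - 3*(-2) = -16 - (-6) = -10
uv = 20 - 10*e12


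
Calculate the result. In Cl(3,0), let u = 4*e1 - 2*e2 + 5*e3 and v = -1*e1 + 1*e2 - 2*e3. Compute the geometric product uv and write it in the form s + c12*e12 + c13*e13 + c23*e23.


In Cl(3,0): e_i^2 = 1, e_ie_j = -e_je_i for i != j.
Scalar part = u . v = 4*(-1) + (-2)*1 + 5*(-2)
= -4 + (-2) + (-10) = -16
e12 coeff = 4*1 - (-2)*(-1) = 4 - 2 = 2
e13 coeff = 4*(-2) - 5*(-1) = -8 - (-5) = -3
e23 coeff = (-2)*(-2) - 5*1 = 4 - 5 = -1
uv = -16 + 2*e12 - 3*e13 - 1*e23


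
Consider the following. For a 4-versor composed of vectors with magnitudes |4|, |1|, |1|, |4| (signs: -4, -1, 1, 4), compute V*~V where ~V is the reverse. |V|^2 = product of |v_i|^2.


Each vector v_i has |v_i|^2 = s_i^2
Squared scales: (-4)^2 = 16, (-1)^2 = 1, 1^2 = 1, 4^2 = 16
|V|^2 = 16 * 1 * 1 * 16
= 256


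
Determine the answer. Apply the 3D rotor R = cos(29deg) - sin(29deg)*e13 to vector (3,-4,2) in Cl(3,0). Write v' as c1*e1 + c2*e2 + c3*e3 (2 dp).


Rotor R = cos(29deg) - sin(29deg)*e13
Rotation angle theta = 2 * 29 = 58 degrees in the e13 plane (e1 -> e3).
The component perpendicular to the plane (e2) is invariant: v'_2 = v2 = -4.00
cos(58deg) = 0.5299, sin(58deg) = 0.8480
v'_1 = v1*cos(theta) - v3*sin(theta) = 3*0.5299 - 2*0.8480 = -0.11
v'_3 = v1*sin(theta) + v3*cos(theta) = 3*0.8480 + 2*0.5299 = 3.60
v' = -0.11*e1 - 4.00*e2 + 3.60*e3


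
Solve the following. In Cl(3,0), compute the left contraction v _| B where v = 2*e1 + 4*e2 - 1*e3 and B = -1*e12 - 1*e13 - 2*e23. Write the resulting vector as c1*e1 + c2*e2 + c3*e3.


Left contraction v _| B = <vB>_1 (grade-1 part of the geometric product vB).
Using e1_|e12 = e2, e2_|e12 = -e1, e1_|e13 = e3, e3_|e13 = -e1, e2_|e23 = e3, e3_|e23 = -e2:
e1 coeff: -v2*b12 - v3*b13 = -(4)*(-1) - (-1)*(-1) = 3
e2 coeff: v1*b12 - v3*b23 = (2)*(-1) - (-1)*(-2) = -4
e3 coeff: v1*b13 + v2*b23 = (2)*(-1) + (4)*(-2) = -10
v _| B = 3*e1 - 4*e2 - 10*e3


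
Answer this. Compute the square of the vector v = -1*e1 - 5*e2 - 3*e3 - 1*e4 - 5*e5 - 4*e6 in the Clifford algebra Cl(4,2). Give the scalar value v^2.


v^2 = sum of c_i^2 * e_i^2
Positive signature terms (e_i^2 = +1): (-1)^2 + (-5)^2 + (-3)^2 + (-1)^2 = 36
Negative signature terms (e_j^2 = -1): (-5)^2 + (-4)^2 = 41
v^2 = 36 - 41 = -5


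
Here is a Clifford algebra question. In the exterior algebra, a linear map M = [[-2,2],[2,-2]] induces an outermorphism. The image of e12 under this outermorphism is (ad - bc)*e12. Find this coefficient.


The outermorphism of a linear map f sends e1^e2 to f(e1)^f(e2).
f(e1) = -2*e1 + 2*e2
f(e2) = 2*e1 - 2*e2
f(e1) ^ f(e2) = (-2*e1 + 2*e2) ^ (2*e1 - 2*e2)
= (-2)*(-2)*e12 + 2*2*e21
= (4 - 4)*e12
= 0*e12
Coefficient = 0


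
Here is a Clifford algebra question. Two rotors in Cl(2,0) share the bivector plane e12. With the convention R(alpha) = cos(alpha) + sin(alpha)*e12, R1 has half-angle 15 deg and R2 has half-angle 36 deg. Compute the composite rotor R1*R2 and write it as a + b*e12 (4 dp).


Same-plane rotors commute and their half-angles add:
R1*R2 = cos(a1 + a2) + sin(a1 + a2)*e12.
a1 + a2 = 15 + 36 = 51 deg
cos(51 deg) = 0.6293
sin(51 deg) = 0.7771
R1*R2 = 0.6293 + 0.7771*e12


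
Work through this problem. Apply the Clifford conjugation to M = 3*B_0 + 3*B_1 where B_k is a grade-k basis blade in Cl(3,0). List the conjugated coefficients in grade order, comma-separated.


Clifford conjugate sign for grade k: (-1)^(k(k+1)/2)
Grade 0: (-1)^(0*1/2) = (-1)^0 = 1, coeff 3 -> 3
Grade 1: (-1)^(1*2/2) = (-1)^1 = -1, coeff 3 -> -3
Conjugated coefficients: 3, -3


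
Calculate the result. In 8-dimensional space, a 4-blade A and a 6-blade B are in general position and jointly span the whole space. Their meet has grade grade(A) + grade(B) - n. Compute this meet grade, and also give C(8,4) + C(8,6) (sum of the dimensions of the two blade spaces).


Meet grade = grade(A) + grade(B) - n
= 4 + 6 - 8 = 2
C(8,4) = 70
C(8,6) = 28
dim_A + dim_B = 70 + 28 = 98


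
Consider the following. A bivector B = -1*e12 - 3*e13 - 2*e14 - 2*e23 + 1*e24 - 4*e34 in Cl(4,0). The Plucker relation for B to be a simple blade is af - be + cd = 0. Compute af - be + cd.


Plucker relation: af - be + cd
a*f = (-1)*(-4) = 4
b*e = (-3)*1 = -3
c*d = (-2)*(-2) = 4
af - be + cd = 4 - (-3) + 4
= 11


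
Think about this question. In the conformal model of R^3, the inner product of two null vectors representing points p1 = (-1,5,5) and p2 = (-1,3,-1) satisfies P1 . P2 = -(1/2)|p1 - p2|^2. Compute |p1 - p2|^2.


p1 - p2 = (0, 2, 6)
|p1 - p2|^2 = 0^2 + 2^2 + 6^2
= 0 + 4 + 36
= 40


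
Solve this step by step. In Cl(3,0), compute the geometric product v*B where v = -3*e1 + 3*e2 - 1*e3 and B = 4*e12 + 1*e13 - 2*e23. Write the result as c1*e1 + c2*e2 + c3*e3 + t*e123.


vB has grade-1 (vector) and grade-3 (trivector) parts: vB = (v _| B) + (v ^ B).
Vector part <vB>_1:
  e1: -v2*b12 - v3*b13 = -(3)*(4) - (-1)*(1) = -11
  e2: v1*b12 - v3*b23 = (-3)*(4) - (-1)*(-2) = -14
  e3: v1*b13 + v2*b23 = (-3)*(1) + (3)*(-2) = -9
Trivector part <vB>_3:
  e123: v1*b23 - v2*b13 + v3*b12 = (-3)*(-2) - (3)*(1) + (-1)*(4) = -1
vB = -11*e1 - 14*e2 - 9*e3 - 1*e123


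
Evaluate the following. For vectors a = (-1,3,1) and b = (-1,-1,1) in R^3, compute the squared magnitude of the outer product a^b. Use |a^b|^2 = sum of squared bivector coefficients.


a wedge b = (a1*b2 - a2*b1)*e12 + (a1*b3 - a3*b1)*e13 + (a2*b3 - a3*b2)*e23
e12 coeff: (-1)*(-1) - 3*(-1) = 1 - (-3) = 4
e13 coeff: (-1)*1 - 1*(-1) = -1 - (-1) = 0
e23 coeff: 3*1 - 1*(-1) = 3 - (-1) = 4
|a wedge b|^2 = 4^2 + 0^2 + 4^2
= 16 + 0 + 16
= 32


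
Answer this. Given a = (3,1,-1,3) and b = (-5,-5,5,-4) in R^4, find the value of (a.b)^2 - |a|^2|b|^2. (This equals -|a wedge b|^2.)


a . b = 3*(-5) + 1*(-5) + (-1)*5 + 3*(-4)
= -15 + (-5) + (-5) + (-12) = -37
|a|^2 = 3^2 + 1^2 + (-1)^2 + 3^2 = 20
|b|^2 = (-5)^2 + (-5)^2 + 5^2 + (-4)^2 = 91
(a.b)^2 = (-37)^2 = 1369
|a|^2 * |b|^2 = 20 * 91 = 1820
Result = 1369 - 1820 = -451


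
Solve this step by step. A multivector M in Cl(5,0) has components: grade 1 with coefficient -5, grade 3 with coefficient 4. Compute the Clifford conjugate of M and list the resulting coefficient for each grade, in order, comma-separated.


Clifford conjugate sign for grade k: (-1)^(k(k+1)/2)
Grade 1: (-1)^(1*2/2) = (-1)^1 = -1, coeff -5 -> 5
Grade 3: (-1)^(3*4/2) = (-1)^6 = 1, coeff 4 -> 4
Conjugated coefficients: 5, 4


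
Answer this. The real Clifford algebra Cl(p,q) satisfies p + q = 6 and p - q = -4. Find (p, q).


We need p + q = 6 and p - q = -4.
Adding: 2p = 6 + (-4) = 2, so p = 1.
Then q = 6 - 1 = 5.
(p, q) = (1, 5)


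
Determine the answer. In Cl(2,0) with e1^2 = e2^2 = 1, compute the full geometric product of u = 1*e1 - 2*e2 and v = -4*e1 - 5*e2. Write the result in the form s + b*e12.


Expand: (1*e1 - 2*e2)(-4*e1 - 5*e2)
= 1*(-4)*e1e1 + 1*(-5)*e1e2 + (-2)*(-4)*e2e1 + (-2)*(-5)*e2e2
Using e1^2 = e2^2 = 1, e2e1 = -e1e2:
Scalar part s = 1*(-4) + (-2)*(-5) = -4 + 10 = 6
Bivector part b = 1*(-5) - (-2)*(-4) = -5 - 8 = -13
uv = 6 - 13*e12


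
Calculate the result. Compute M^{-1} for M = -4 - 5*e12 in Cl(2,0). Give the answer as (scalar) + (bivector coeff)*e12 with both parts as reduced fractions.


M = -4 - 5*e12, where e12^2 = -1.
Since M commutes with its reverse ~M = a - b*e12, M * ~M = a^2 - b^2*e12^2 = a^2 + b^2.
So M^{-1} = ~M / (a^2 + b^2) = (a - b*e12)/(a^2 + b^2).
a^2 + b^2 = 16 + 25 = 41
Scalar part = -4/41 = -4/41
Bivector coeff = 5/41 = 5/41
M^{-1} = -4/41 + 5/41*e12


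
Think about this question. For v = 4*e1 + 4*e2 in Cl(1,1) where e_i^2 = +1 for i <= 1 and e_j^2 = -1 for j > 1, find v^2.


v^2 = sum of c_i^2 * e_i^2
Positive signature terms (e_i^2 = +1): 4^2 = 16
Negative signature terms (e_j^2 = -1): 4^2 = 16
v^2 = 16 - 16 = 0


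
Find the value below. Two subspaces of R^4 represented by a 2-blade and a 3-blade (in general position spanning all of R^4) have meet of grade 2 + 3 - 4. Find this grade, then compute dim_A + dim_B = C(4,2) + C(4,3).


Meet grade = grade(A) + grade(B) - n
= 2 + 3 - 4 = 1
C(4,2) = 6
C(4,3) = 4
dim_A + dim_B = 6 + 4 = 10


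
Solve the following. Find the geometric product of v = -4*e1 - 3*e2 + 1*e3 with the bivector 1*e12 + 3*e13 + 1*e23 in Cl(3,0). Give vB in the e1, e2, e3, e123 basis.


vB has grade-1 (vector) and grade-3 (trivector) parts: vB = (v _| B) + (v ^ B).
Vector part <vB>_1:
  e1: -v2*b12 - v3*b13 = -(-3)*(1) - (1)*(3) = 0
  e2: v1*b12 - v3*b23 = (-4)*(1) - (1)*(1) = -5
  e3: v1*b13 + v2*b23 = (-4)*(3) + (-3)*(1) = -15
Trivector part <vB>_3:
  e123: v1*b23 - v2*b13 + v3*b12 = (-4)*(1) - (-3)*(3) + (1)*(1) = 6
vB = 0*e1 - 5*e2 - 15*e3 + 6*e123


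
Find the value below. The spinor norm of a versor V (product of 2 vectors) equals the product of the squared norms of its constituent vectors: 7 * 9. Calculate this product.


Spinor norm N(V) = |v1|^2 * |v2|^2 * ... * |v2|^2
= 7 * 9
Running product: 7, 63
N(V) = 63


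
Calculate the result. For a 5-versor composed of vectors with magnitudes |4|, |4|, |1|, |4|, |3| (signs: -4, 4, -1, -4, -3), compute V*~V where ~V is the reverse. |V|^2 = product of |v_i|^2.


Each vector v_i has |v_i|^2 = s_i^2
Squared scales: (-4)^2 = 16, 4^2 = 16, (-1)^2 = 1, (-4)^2 = 16, (-3)^2 = 9
|V|^2 = 16 * 16 * 1 * 16 * 9
= 36864


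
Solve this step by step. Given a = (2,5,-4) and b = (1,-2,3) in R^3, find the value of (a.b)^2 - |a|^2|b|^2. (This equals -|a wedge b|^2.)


a . b = 2*1 + 5*(-2) + (-4)*3
= 2 + (-10) + (-12) = -20
|a|^2 = 2^2 + 5^2 + (-4)^2 = 45
|b|^2 = 1^2 + (-2)^2 + 3^2 = 14
(a.b)^2 = (-20)^2 = 400
|a|^2 * |b|^2 = 45 * 14 = 630
Result = 400 - 630 = -230


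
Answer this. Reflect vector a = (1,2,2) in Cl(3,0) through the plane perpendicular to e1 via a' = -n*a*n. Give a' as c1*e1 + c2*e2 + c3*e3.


Reflection formula: a' = -n*a*n, with n = e1 (unit vector, n^2 = 1).
For reflection through hyperplane perp to e1:
The component along e1 flips sign, others stay.
a = (1, 2, 2)
a' = (-1, 2, 2)
a' = -1*e1 + 2*e2 + 2*e3


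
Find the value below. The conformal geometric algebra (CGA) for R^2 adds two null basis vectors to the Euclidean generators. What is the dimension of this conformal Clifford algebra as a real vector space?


The conformal model of R^2 uses Cl(3,1): the 2 Euclidean generators plus two extra orthogonal generators e+ (e+^2 = +1) and e- (e-^2 = -1), from which the null vectors e0, einf are built.
Number of generators m = 2 + 2 = 4.
dim Cl(p,q) = 2^m = 2^4 = 16


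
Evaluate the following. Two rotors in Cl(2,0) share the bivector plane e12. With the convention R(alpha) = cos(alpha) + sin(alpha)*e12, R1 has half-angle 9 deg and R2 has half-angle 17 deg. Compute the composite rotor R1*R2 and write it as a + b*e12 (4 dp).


Same-plane rotors commute and their half-angles add:
R1*R2 = cos(a1 + a2) + sin(a1 + a2)*e12.
a1 + a2 = 9 + 17 = 26 deg
cos(26 deg) = 0.8988
sin(26 deg) = 0.4384
R1*R2 = 0.8988 + 0.4384*e12


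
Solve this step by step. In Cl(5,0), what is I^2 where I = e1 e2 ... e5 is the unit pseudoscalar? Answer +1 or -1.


The pseudoscalar I = e1...e_n (product of all n generators) of Cl(p,q) satisfies I^2 = (-1)^(q + n(n-1)/2).
p = 5, q = 0, n = p + q = 5
n(n-1)/2 = 5 * 4 / 2 = 10
Exponent = q + n(n-1)/2 = 0 + 10 = 10
I^2 = (-1)^10 = +1


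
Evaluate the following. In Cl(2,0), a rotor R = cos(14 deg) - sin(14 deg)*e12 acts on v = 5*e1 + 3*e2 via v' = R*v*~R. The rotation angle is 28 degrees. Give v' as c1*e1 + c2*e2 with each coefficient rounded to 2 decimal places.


Rotor R = cos(14deg) - sin(14deg)*e12
Rotation angle theta = 2 * 14 = 28 degrees
v' = R*v*~R rotates v by theta.
cos(28deg) = 0.8829, sin(28deg) = 0.4695
v'_1 = 5*cos(28deg) - 3*sin(28deg)
= 5*0.8829 - 3*0.4695
= 3.01
v'_2 = 5*sin(28deg) + 3*cos(28deg)
= 5*0.4695 + 3*0.8829
= 5.00
v' = 3.01*e1 + 5.00*e2


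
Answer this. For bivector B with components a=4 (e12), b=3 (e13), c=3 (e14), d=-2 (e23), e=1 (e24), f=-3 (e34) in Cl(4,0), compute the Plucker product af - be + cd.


Plucker relation: af - be + cd
a*f = 4*(-3) = -12
b*e = 3*1 = 3
c*d = 3*(-2) = -6
af - be + cd = -12 - 3 + (-6)
= -21


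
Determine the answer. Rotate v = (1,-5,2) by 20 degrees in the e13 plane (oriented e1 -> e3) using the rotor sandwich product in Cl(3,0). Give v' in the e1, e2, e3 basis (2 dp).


Rotor R = cos(10deg) - sin(10deg)*e13
Rotation angle theta = 2 * 10 = 20 degrees in the e13 plane (e1 -> e3).
The component perpendicular to the plane (e2) is invariant: v'_2 = v2 = -5.00
cos(20deg) = 0.9397, sin(20deg) = 0.3420
v'_1 = v1*cos(theta) - v3*sin(theta) = 1*0.9397 - 2*0.3420 = 0.26
v'_3 = v1*sin(theta) + v3*cos(theta) = 1*0.3420 + 2*0.9397 = 2.22
v' = 0.26*e1 - 5.00*e2 + 2.22*e3


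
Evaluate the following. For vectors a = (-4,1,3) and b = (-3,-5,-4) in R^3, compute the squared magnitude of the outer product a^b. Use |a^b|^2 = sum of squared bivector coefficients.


a wedge b = (a1*b2 - a2*b1)*e12 + (a1*b3 - a3*b1)*e13 + (a2*b3 - a3*b2)*e23
e12 coeff: (-4)*(-5) - 1*(-3) = 20 - (-3) = 23
e13 coeff: (-4)*(-4) - 3*(-3) = 16 - (-9) = 25
e23 coeff: 1*(-4) - 3*(-5) = -4 - (-15) = 11
|a wedge b|^2 = 23^2 + 25^2 + 11^2
= 529 + 625 + 121
= 1275


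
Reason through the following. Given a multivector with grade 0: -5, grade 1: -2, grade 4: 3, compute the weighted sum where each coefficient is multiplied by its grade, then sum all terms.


Grade-weighted sum = sum of grade_k * coefficient_k
0*(-5) = 0
1*(-2) = -2
4*3 = 12
Total = 0 + (-2) + 12 = 10


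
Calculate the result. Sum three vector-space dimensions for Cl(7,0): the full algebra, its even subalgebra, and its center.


n = 7 + 0 = 7
Total dim = 2^7 = 128
Even subalgebra dim = 2^6 = 64
n is odd, so center dim = 2
Sum = 128 + 64 + 2 = 194


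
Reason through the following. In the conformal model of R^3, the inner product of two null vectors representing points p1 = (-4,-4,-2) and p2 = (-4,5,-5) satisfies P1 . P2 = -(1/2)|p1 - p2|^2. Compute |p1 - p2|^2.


p1 - p2 = (0, -9, 3)
|p1 - p2|^2 = 0^2 + (-9)^2 + 3^2
= 0 + 81 + 9
= 90


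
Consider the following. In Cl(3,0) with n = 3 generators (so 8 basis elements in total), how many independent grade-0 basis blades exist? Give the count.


Number of grade-k basis blades in Cl(p,q) with n = p + q is C(n, k).
n = 3 + 0 = 3
C(3, 0) = 3! / (0! * 3!)
= 6 / (1 * 6)
= 1


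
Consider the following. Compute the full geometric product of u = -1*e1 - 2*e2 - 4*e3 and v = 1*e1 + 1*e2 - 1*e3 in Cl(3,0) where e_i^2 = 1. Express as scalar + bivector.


In Cl(3,0): e_i^2 = 1, e_ie_j = -e_je_i for i != j.
Scalar part = u . v = (-1)*1 + (-2)*1 + (-4)*(-1)
= -1 + (-2) + 4 = 1
e12 coeff = (-1)*1 - (-2)*1 = -1 - (-2) = 1
e13 coeff = (-1)*(-1) - (-4)*1 = 1 - (-4) = 5
e23 coeff = (-2)*(-1) - (-4)*1 = 2 - (-4) = 6
uv = 1 + 1*e12 + 5*e13 + 6*e23


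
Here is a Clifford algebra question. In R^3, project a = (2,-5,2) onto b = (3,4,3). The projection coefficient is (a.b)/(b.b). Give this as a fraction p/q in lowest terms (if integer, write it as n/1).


Projection coefficient = (a . b) / (b . b)
a . b = 2*3 + (-5)*4 + 2*3
= 6 + (-20) + 6 = -8
b . b = 3^2 + 4^2 + 3^2
= 9 + 16 + 9 = 34
Coefficient = -8/34
In lowest terms: -4/17


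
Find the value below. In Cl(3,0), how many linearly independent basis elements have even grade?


Even subalgebra dimension = 2^(n-1)
n = 3 + 0 = 3
2^(3 - 1) = 2^2 = 4
Verification: sum of C(3,k) for even k = 1 + 3 = 4
Result = 4


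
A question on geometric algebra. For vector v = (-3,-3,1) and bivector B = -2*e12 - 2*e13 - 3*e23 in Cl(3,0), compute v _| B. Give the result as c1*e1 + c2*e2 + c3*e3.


Left contraction v _| B = <vB>_1 (grade-1 part of the geometric product vB).
Using e1_|e12 = e2, e2_|e12 = -e1, e1_|e13 = e3, e3_|e13 = -e1, e2_|e23 = e3, e3_|e23 = -e2:
e1 coeff: -v2*b12 - v3*b13 = -(-3)*(-2) - (1)*(-2) = -4
e2 coeff: v1*b12 - v3*b23 = (-3)*(-2) - (1)*(-3) = 9
e3 coeff: v1*b13 + v2*b23 = (-3)*(-2) + (-3)*(-3) = 15
v _| B = -4*e1 + 9*e2 + 15*e3


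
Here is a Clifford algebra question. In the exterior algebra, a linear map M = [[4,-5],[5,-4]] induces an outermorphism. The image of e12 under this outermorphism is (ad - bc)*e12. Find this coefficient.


The outermorphism of a linear map f sends e1^e2 to f(e1)^f(e2).
f(e1) = 4*e1 + 5*e2
f(e2) = -5*e1 - 4*e2
f(e1) ^ f(e2) = (4*e1 + 5*e2) ^ (-5*e1 - 4*e2)
= 4*(-4)*e12 + 5*(-5)*e21
= (-16 - (-25))*e12
= 9*e12
Coefficient = 9


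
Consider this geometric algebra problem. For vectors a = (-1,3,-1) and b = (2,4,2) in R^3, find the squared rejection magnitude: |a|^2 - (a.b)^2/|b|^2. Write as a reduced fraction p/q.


|a|^2 = (-1)^2 + 3^2 + (-1)^2 = 11
|b|^2 = 2^2 + 4^2 + 2^2 = 24
a . b = (-1)*2 + 3*4 + (-1)*2 = 8
(a.b)^2 = 8^2 = 64
|rej|^2 = 11 - 64/24
= (264 - 64)/24
= 200/24
In lowest terms: 25/3


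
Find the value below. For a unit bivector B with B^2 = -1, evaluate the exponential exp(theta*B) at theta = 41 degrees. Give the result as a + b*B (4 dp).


For a unit bivector B with B^2 = -1, the exponential series gives
e^(theta*B) = cos(theta) + sin(theta)*B (the GA analogue of Euler's formula).
theta = 41 degrees = 0.715585 rad
cos(41 deg) = 0.7547
sin(41 deg) = 0.6561
exp(theta*B) = 0.7547 + 0.6561*B


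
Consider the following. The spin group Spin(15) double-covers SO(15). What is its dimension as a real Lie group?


Spin(n) double-covers SO(n); both have Lie algebra so(n) of dimension n(n-1)/2.
n = 15
n(n-1) = 15 * 14 = 210
dim Spin(15) = 210/2 = 105


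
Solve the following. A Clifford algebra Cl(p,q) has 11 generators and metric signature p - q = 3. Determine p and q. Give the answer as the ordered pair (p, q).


We need p + q = 11 and p - q = 3.
Adding: 2p = 11 + 3 = 14, so p = 7.
Then q = 11 - 7 = 4.
(p, q) = (7, 4)


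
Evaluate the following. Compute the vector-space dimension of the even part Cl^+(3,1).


Even subalgebra dimension = 2^(n-1)
n = 3 + 1 = 4
2^(4 - 1) = 2^3 = 8
Verification: sum of C(4,k) for even k = 1 + 6 + 1 = 8
Result = 8


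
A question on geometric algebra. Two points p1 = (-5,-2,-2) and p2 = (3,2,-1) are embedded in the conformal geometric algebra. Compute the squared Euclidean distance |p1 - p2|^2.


p1 - p2 = (-8, -4, -1)
|p1 - p2|^2 = (-8)^2 + (-4)^2 + (-1)^2
= 64 + 16 + 1
= 81


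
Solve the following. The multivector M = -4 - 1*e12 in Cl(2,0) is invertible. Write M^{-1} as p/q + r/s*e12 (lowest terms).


M = -4 - 1*e12, where e12^2 = -1.
Since M commutes with its reverse ~M = a - b*e12, M * ~M = a^2 - b^2*e12^2 = a^2 + b^2.
So M^{-1} = ~M / (a^2 + b^2) = (a - b*e12)/(a^2 + b^2).
a^2 + b^2 = 16 + 1 = 17
Scalar part = -4/17 = -4/17
Bivector coeff = 1/17 = 1/17
M^{-1} = -4/17 + 1/17*e12


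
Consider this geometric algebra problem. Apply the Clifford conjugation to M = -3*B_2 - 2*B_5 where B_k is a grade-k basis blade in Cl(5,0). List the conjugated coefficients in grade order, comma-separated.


Clifford conjugate sign for grade k: (-1)^(k(k+1)/2)
Grade 2: (-1)^(2*3/2) = (-1)^3 = -1, coeff -3 -> 3
Grade 5: (-1)^(5*6/2) = (-1)^15 = -1, coeff -2 -> 2
Conjugated coefficients: 3, 2


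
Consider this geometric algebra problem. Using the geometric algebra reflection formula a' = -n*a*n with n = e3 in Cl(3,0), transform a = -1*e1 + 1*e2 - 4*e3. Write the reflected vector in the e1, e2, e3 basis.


Reflection formula: a' = -n*a*n, with n = e3 (unit vector, n^2 = 1).
For reflection through hyperplane perp to e3:
The component along e3 flips sign, others stay.
a = (-1, 1, -4)
a' = (-1, 1, 4)
a' = -1*e1 + 1*e2 + 4*e3


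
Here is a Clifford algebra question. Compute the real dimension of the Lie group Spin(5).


Spin(n) double-covers SO(n); both have Lie algebra so(n) of dimension n(n-1)/2.
n = 5
n(n-1) = 5 * 4 = 20
dim Spin(5) = 20/2 = 10


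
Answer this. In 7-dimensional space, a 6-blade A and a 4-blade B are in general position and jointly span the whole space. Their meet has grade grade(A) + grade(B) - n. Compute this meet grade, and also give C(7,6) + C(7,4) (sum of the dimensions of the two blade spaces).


Meet grade = grade(A) + grade(B) - n
= 6 + 4 - 7 = 3
C(7,6) = 7
C(7,4) = 35
dim_A + dim_B = 7 + 35 = 42


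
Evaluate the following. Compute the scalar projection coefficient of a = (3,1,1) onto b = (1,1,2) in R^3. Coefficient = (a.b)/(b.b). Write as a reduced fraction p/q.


Projection coefficient = (a . b) / (b . b)
a . b = 3*1 + 1*1 + 1*2
= 3 + 1 + 2 = 6
b . b = 1^2 + 1^2 + 2^2
= 1 + 1 + 4 = 6
Coefficient = 6/6
In lowest terms: 1/1


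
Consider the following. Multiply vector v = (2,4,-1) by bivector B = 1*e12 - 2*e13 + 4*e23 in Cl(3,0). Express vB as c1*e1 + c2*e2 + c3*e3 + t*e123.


vB has grade-1 (vector) and grade-3 (trivector) parts: vB = (v _| B) + (v ^ B).
Vector part <vB>_1:
  e1: -v2*b12 - v3*b13 = -(4)*(1) - (-1)*(-2) = -6
  e2: v1*b12 - v3*b23 = (2)*(1) - (-1)*(4) = 6
  e3: v1*b13 + v2*b23 = (2)*(-2) + (4)*(4) = 12
Trivector part <vB>_3:
  e123: v1*b23 - v2*b13 + v3*b12 = (2)*(4) - (4)*(-2) + (-1)*(1) = 15
vB = -6*e1 + 6*e2 + 12*e3 + 15*e123


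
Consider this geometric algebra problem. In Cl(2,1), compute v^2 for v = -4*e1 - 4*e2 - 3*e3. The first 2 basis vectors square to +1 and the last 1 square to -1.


v^2 = sum of c_i^2 * e_i^2
Positive signature terms (e_i^2 = +1): (-4)^2 + (-4)^2 = 32
Negative signature terms (e_j^2 = -1): (-3)^2 = 9
v^2 = 32 - 9 = 23


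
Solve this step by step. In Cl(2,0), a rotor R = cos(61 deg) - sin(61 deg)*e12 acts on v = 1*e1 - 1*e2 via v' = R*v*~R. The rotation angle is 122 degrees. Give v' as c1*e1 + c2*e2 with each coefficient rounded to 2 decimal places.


Rotor R = cos(61deg) - sin(61deg)*e12
Rotation angle theta = 2 * 61 = 122 degrees
v' = R*v*~R rotates v by theta.
cos(122deg) = -0.5299, sin(122deg) = 0.8480
v'_1 = 1*cos(122deg) - (-1)*sin(122deg)
= 1*(-0.5299) - (-1)*0.8480
= 0.32
v'_2 = 1*sin(122deg) + (-1)*cos(122deg)
= 1*0.8480 + (-1)*(-0.5299)
= 1.38
v' = 0.32*e1 + 1.38*e2


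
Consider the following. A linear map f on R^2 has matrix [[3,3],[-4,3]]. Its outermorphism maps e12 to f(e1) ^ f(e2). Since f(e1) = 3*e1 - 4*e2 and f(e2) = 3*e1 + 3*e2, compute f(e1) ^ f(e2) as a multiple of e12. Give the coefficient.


The outermorphism of a linear map f sends e1^e2 to f(e1)^f(e2).
f(e1) = 3*e1 - 4*e2
f(e2) = 3*e1 + 3*e2
f(e1) ^ f(e2) = (3*e1 - 4*e2) ^ (3*e1 + 3*e2)
= 3*3*e12 + (-4)*3*e21
= (9 - (-12))*e12
= 21*e12
Coefficient = 21


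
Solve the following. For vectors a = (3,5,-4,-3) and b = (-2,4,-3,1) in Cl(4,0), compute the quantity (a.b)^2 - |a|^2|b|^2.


a . b = 3*(-2) + 5*4 + (-4)*(-3) + (-3)*1
= -6 + 20 + 12 + (-3) = 23
|a|^2 = 3^2 + 5^2 + (-4)^2 + (-3)^2 = 59
|b|^2 = (-2)^2 + 4^2 + (-3)^2 + 1^2 = 30
(a.b)^2 = 23^2 = 529
|a|^2 * |b|^2 = 59 * 30 = 1770
Result = 529 - 1770 = -1241


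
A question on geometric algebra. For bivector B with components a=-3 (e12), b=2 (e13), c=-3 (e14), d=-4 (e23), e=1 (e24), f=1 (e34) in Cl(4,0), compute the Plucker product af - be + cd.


Plucker relation: af - be + cd
a*f = (-3)*1 = -3
b*e = 2*1 = 2
c*d = (-3)*(-4) = 12
af - be + cd = -3 - 2 + 12
= 7


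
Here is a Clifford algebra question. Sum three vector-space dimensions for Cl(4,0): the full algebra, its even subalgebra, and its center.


n = 4 + 0 = 4
Total dim = 2^4 = 16
Even subalgebra dim = 2^3 = 8
n is even, so center dim = 1
Sum = 16 + 8 + 1 = 25


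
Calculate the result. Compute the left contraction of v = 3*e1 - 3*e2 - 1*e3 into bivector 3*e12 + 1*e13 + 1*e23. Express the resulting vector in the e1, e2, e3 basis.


Left contraction v _| B = <vB>_1 (grade-1 part of the geometric product vB).
Using e1_|e12 = e2, e2_|e12 = -e1, e1_|e13 = e3, e3_|e13 = -e1, e2_|e23 = e3, e3_|e23 = -e2:
e1 coeff: -v2*b12 - v3*b13 = -(-3)*(3) - (-1)*(1) = 10
e2 coeff: v1*b12 - v3*b23 = (3)*(3) - (-1)*(1) = 10
e3 coeff: v1*b13 + v2*b23 = (3)*(1) + (-3)*(1) = 0
v _| B = 10*e1 + 10*e2 + 0*e3


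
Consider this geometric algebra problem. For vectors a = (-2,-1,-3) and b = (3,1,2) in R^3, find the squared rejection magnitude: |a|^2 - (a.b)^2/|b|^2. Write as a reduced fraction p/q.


|a|^2 = (-2)^2 + (-1)^2 + (-3)^2 = 14
|b|^2 = 3^2 + 1^2 + 2^2 = 14
a . b = (-2)*3 + (-1)*1 + (-3)*2 = -13
(a.b)^2 = (-13)^2 = 169
|rej|^2 = 14 - 169/14
= (196 - 169)/14
= 27/14
In lowest terms: 27/14


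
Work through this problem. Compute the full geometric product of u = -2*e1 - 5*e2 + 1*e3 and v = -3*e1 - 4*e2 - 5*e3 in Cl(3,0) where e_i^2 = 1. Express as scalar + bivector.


In Cl(3,0): e_i^2 = 1, e_ie_j = -e_je_i for i != j.
Scalar part = u . v = (-2)*(-3) + (-5)*(-4) + 1*(-5)
= 6 + 20 + (-5) = 21
e12 coeff = (-2)*(-4) - (-5)*(-3) = 8 - 15 = -7
e13 coeff = (-2)*(-5) - 1*(-3) = 10 - (-3) = 13
e23 coeff = (-5)*(-5) - 1*(-4) = 25 - (-4) = 29
uv = 21 - 7*e12 + 13*e13 + 29*e23


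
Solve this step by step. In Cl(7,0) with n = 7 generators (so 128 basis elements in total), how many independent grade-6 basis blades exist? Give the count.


Number of grade-k basis blades in Cl(p,q) with n = p + q is C(n, k).
n = 7 + 0 = 7
C(7, 6) = 7! / (6! * 1!)
= 5040 / (720 * 1)
= 7


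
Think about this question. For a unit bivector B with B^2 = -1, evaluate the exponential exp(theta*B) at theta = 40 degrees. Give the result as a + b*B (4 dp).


For a unit bivector B with B^2 = -1, the exponential series gives
e^(theta*B) = cos(theta) + sin(theta)*B (the GA analogue of Euler's formula).
theta = 40 degrees = 0.698132 rad
cos(40 deg) = 0.7660
sin(40 deg) = 0.6428
exp(theta*B) = 0.7660 + 0.6428*B


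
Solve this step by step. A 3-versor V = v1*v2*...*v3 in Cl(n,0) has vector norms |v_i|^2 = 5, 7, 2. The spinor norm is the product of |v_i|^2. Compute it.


Spinor norm N(V) = |v1|^2 * |v2|^2 * ... * |v3|^2
= 5 * 7 * 2
Running product: 5, 35, 70
N(V) = 70


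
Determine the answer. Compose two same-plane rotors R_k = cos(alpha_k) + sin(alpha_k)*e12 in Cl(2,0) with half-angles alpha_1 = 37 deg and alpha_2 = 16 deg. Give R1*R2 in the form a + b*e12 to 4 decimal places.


Same-plane rotors commute and their half-angles add:
R1*R2 = cos(a1 + a2) + sin(a1 + a2)*e12.
a1 + a2 = 37 + 16 = 53 deg
cos(53 deg) = 0.6018
sin(53 deg) = 0.7986
R1*R2 = 0.6018 + 0.7986*e12


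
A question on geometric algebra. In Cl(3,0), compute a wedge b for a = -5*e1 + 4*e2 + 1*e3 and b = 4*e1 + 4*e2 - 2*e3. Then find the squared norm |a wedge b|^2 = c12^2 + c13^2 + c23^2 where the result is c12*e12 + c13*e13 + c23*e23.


a wedge b = (a1*b2 - a2*b1)*e12 + (a1*b3 - a3*b1)*e13 + (a2*b3 - a3*b2)*e23
e12 coeff: (-5)*4 - 4*4 = -20 - 16 = -36
e13 coeff: (-5)*(-2) - 1*4 = 10 - 4 = 6
e23 coeff: 4*(-2) - 1*4 = -8 - 4 = -12
|a wedge b|^2 = (-36)^2 + 6^2 + (-12)^2
= 1296 + 36 + 144
= 1476


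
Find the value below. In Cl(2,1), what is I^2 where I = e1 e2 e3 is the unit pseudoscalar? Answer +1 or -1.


The pseudoscalar I = e1...e_n (product of all n generators) of Cl(p,q) satisfies I^2 = (-1)^(q + n(n-1)/2).
p = 2, q = 1, n = p + q = 3
n(n-1)/2 = 3 * 2 / 2 = 3
Exponent = q + n(n-1)/2 = 1 + 3 = 4
I^2 = (-1)^4 = +1


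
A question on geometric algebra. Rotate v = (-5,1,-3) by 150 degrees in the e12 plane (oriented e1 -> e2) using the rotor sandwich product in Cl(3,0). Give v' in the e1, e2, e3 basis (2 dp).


Rotor R = cos(75deg) - sin(75deg)*e12
Rotation angle theta = 2 * 75 = 150 degrees in the e12 plane (e1 -> e2).
The component perpendicular to the plane (e3) is invariant: v'_3 = v3 = -3.00
cos(150deg) = -0.8660, sin(150deg) = 0.5000
v'_1 = v1*cos(theta) - v2*sin(theta) = -5*(-0.8660) - 1*0.5000 = 3.83
v'_2 = v1*sin(theta) + v2*cos(theta) = -5*0.5000 + 1*(-0.8660) = -3.37
v' = 3.83*e1 - 3.37*e2 - 3.00*e3
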